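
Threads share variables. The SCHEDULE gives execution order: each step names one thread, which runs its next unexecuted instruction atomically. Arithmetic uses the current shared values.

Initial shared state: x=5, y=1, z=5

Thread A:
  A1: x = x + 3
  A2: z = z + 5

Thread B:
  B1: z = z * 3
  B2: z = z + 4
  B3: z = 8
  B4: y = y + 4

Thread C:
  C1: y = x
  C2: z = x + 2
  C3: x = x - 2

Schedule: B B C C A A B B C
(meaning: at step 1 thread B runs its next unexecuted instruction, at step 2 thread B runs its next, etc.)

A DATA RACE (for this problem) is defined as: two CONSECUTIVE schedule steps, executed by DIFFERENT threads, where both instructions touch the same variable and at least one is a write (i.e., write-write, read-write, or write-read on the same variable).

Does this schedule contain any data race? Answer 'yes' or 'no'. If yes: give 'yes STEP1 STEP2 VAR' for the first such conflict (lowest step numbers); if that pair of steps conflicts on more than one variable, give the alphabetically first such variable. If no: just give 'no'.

Answer: yes 4 5 x

Derivation:
Steps 1,2: same thread (B). No race.
Steps 2,3: B(r=z,w=z) vs C(r=x,w=y). No conflict.
Steps 3,4: same thread (C). No race.
Steps 4,5: C(z = x + 2) vs A(x = x + 3). RACE on x (R-W).
Steps 5,6: same thread (A). No race.
Steps 6,7: A(z = z + 5) vs B(z = 8). RACE on z (W-W).
Steps 7,8: same thread (B). No race.
Steps 8,9: B(r=y,w=y) vs C(r=x,w=x). No conflict.
First conflict at steps 4,5.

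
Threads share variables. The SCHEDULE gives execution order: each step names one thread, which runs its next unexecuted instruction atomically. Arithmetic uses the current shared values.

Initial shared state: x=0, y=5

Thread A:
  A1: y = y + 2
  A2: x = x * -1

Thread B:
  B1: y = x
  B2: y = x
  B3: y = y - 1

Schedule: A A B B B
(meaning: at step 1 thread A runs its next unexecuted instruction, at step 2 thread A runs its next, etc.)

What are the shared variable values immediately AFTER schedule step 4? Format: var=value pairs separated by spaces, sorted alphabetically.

Answer: x=0 y=0

Derivation:
Step 1: thread A executes A1 (y = y + 2). Shared: x=0 y=7. PCs: A@1 B@0
Step 2: thread A executes A2 (x = x * -1). Shared: x=0 y=7. PCs: A@2 B@0
Step 3: thread B executes B1 (y = x). Shared: x=0 y=0. PCs: A@2 B@1
Step 4: thread B executes B2 (y = x). Shared: x=0 y=0. PCs: A@2 B@2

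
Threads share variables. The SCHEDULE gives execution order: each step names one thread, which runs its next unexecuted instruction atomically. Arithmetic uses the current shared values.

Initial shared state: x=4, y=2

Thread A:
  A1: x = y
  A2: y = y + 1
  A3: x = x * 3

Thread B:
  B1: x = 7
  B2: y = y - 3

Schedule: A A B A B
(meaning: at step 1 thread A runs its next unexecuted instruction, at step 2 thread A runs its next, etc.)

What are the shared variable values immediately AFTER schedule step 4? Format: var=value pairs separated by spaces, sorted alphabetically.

Step 1: thread A executes A1 (x = y). Shared: x=2 y=2. PCs: A@1 B@0
Step 2: thread A executes A2 (y = y + 1). Shared: x=2 y=3. PCs: A@2 B@0
Step 3: thread B executes B1 (x = 7). Shared: x=7 y=3. PCs: A@2 B@1
Step 4: thread A executes A3 (x = x * 3). Shared: x=21 y=3. PCs: A@3 B@1

Answer: x=21 y=3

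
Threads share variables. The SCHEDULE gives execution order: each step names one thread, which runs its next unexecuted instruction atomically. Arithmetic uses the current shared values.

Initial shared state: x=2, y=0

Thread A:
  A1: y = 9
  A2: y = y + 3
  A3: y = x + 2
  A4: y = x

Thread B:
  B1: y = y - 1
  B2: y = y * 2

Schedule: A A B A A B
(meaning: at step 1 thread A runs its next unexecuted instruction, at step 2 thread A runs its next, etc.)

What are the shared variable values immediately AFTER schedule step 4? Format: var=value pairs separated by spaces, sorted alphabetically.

Answer: x=2 y=4

Derivation:
Step 1: thread A executes A1 (y = 9). Shared: x=2 y=9. PCs: A@1 B@0
Step 2: thread A executes A2 (y = y + 3). Shared: x=2 y=12. PCs: A@2 B@0
Step 3: thread B executes B1 (y = y - 1). Shared: x=2 y=11. PCs: A@2 B@1
Step 4: thread A executes A3 (y = x + 2). Shared: x=2 y=4. PCs: A@3 B@1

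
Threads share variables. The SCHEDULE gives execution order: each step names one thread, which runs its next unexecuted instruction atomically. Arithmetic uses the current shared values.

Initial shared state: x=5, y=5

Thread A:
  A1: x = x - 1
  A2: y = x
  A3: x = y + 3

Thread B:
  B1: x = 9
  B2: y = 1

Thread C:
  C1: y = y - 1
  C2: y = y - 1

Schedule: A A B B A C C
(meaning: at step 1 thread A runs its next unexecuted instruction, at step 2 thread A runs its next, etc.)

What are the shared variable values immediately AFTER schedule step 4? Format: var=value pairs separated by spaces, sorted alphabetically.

Step 1: thread A executes A1 (x = x - 1). Shared: x=4 y=5. PCs: A@1 B@0 C@0
Step 2: thread A executes A2 (y = x). Shared: x=4 y=4. PCs: A@2 B@0 C@0
Step 3: thread B executes B1 (x = 9). Shared: x=9 y=4. PCs: A@2 B@1 C@0
Step 4: thread B executes B2 (y = 1). Shared: x=9 y=1. PCs: A@2 B@2 C@0

Answer: x=9 y=1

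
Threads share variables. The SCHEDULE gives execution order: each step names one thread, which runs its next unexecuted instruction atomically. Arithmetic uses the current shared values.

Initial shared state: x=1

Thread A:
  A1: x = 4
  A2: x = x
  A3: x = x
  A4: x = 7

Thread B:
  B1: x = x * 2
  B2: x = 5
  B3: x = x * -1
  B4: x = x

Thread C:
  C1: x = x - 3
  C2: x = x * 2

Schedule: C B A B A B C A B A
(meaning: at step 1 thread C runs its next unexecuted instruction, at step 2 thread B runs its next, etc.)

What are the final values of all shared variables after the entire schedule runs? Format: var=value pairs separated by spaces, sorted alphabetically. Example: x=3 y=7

Step 1: thread C executes C1 (x = x - 3). Shared: x=-2. PCs: A@0 B@0 C@1
Step 2: thread B executes B1 (x = x * 2). Shared: x=-4. PCs: A@0 B@1 C@1
Step 3: thread A executes A1 (x = 4). Shared: x=4. PCs: A@1 B@1 C@1
Step 4: thread B executes B2 (x = 5). Shared: x=5. PCs: A@1 B@2 C@1
Step 5: thread A executes A2 (x = x). Shared: x=5. PCs: A@2 B@2 C@1
Step 6: thread B executes B3 (x = x * -1). Shared: x=-5. PCs: A@2 B@3 C@1
Step 7: thread C executes C2 (x = x * 2). Shared: x=-10. PCs: A@2 B@3 C@2
Step 8: thread A executes A3 (x = x). Shared: x=-10. PCs: A@3 B@3 C@2
Step 9: thread B executes B4 (x = x). Shared: x=-10. PCs: A@3 B@4 C@2
Step 10: thread A executes A4 (x = 7). Shared: x=7. PCs: A@4 B@4 C@2

Answer: x=7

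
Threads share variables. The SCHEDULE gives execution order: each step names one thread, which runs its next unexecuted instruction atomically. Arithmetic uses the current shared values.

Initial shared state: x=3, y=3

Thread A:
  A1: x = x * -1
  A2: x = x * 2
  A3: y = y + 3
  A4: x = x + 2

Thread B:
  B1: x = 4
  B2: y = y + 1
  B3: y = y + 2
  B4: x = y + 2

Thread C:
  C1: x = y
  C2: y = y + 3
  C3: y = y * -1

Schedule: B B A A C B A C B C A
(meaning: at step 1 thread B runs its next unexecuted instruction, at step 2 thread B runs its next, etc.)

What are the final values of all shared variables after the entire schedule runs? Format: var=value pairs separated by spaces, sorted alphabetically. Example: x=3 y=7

Step 1: thread B executes B1 (x = 4). Shared: x=4 y=3. PCs: A@0 B@1 C@0
Step 2: thread B executes B2 (y = y + 1). Shared: x=4 y=4. PCs: A@0 B@2 C@0
Step 3: thread A executes A1 (x = x * -1). Shared: x=-4 y=4. PCs: A@1 B@2 C@0
Step 4: thread A executes A2 (x = x * 2). Shared: x=-8 y=4. PCs: A@2 B@2 C@0
Step 5: thread C executes C1 (x = y). Shared: x=4 y=4. PCs: A@2 B@2 C@1
Step 6: thread B executes B3 (y = y + 2). Shared: x=4 y=6. PCs: A@2 B@3 C@1
Step 7: thread A executes A3 (y = y + 3). Shared: x=4 y=9. PCs: A@3 B@3 C@1
Step 8: thread C executes C2 (y = y + 3). Shared: x=4 y=12. PCs: A@3 B@3 C@2
Step 9: thread B executes B4 (x = y + 2). Shared: x=14 y=12. PCs: A@3 B@4 C@2
Step 10: thread C executes C3 (y = y * -1). Shared: x=14 y=-12. PCs: A@3 B@4 C@3
Step 11: thread A executes A4 (x = x + 2). Shared: x=16 y=-12. PCs: A@4 B@4 C@3

Answer: x=16 y=-12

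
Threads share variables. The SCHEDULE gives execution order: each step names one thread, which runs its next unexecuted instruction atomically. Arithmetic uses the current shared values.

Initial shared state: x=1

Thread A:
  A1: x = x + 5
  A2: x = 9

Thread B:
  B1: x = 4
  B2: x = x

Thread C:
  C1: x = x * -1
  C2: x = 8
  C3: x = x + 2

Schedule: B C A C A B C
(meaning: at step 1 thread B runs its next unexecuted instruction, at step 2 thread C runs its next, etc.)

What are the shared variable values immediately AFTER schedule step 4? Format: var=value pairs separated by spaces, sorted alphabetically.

Step 1: thread B executes B1 (x = 4). Shared: x=4. PCs: A@0 B@1 C@0
Step 2: thread C executes C1 (x = x * -1). Shared: x=-4. PCs: A@0 B@1 C@1
Step 3: thread A executes A1 (x = x + 5). Shared: x=1. PCs: A@1 B@1 C@1
Step 4: thread C executes C2 (x = 8). Shared: x=8. PCs: A@1 B@1 C@2

Answer: x=8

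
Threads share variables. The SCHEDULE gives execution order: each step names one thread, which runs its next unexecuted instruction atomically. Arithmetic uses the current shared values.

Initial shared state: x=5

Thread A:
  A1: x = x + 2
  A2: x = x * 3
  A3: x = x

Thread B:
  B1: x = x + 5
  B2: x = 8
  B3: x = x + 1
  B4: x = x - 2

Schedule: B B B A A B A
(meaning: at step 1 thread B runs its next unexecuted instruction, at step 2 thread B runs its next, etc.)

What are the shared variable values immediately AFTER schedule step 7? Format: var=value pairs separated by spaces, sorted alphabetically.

Answer: x=31

Derivation:
Step 1: thread B executes B1 (x = x + 5). Shared: x=10. PCs: A@0 B@1
Step 2: thread B executes B2 (x = 8). Shared: x=8. PCs: A@0 B@2
Step 3: thread B executes B3 (x = x + 1). Shared: x=9. PCs: A@0 B@3
Step 4: thread A executes A1 (x = x + 2). Shared: x=11. PCs: A@1 B@3
Step 5: thread A executes A2 (x = x * 3). Shared: x=33. PCs: A@2 B@3
Step 6: thread B executes B4 (x = x - 2). Shared: x=31. PCs: A@2 B@4
Step 7: thread A executes A3 (x = x). Shared: x=31. PCs: A@3 B@4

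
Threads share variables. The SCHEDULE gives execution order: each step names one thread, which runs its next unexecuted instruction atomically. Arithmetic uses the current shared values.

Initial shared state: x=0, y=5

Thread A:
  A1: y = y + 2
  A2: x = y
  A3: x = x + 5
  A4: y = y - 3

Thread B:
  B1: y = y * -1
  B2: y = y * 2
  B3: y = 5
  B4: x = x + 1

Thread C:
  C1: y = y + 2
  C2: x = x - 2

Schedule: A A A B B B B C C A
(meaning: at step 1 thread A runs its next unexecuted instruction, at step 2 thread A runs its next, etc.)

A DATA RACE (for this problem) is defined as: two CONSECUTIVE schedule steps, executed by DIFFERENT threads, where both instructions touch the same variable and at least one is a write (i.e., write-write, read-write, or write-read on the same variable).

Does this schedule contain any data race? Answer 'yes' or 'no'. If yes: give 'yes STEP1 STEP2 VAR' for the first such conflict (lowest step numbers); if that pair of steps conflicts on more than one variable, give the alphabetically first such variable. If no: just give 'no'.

Steps 1,2: same thread (A). No race.
Steps 2,3: same thread (A). No race.
Steps 3,4: A(r=x,w=x) vs B(r=y,w=y). No conflict.
Steps 4,5: same thread (B). No race.
Steps 5,6: same thread (B). No race.
Steps 6,7: same thread (B). No race.
Steps 7,8: B(r=x,w=x) vs C(r=y,w=y). No conflict.
Steps 8,9: same thread (C). No race.
Steps 9,10: C(r=x,w=x) vs A(r=y,w=y). No conflict.

Answer: no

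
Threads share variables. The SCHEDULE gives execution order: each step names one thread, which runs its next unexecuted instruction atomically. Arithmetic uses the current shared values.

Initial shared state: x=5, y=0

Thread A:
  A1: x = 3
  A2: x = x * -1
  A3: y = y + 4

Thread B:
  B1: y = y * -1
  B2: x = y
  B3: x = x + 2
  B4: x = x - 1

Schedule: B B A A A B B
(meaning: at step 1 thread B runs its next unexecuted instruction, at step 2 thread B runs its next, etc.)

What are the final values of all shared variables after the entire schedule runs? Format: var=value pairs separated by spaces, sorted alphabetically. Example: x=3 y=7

Answer: x=-2 y=4

Derivation:
Step 1: thread B executes B1 (y = y * -1). Shared: x=5 y=0. PCs: A@0 B@1
Step 2: thread B executes B2 (x = y). Shared: x=0 y=0. PCs: A@0 B@2
Step 3: thread A executes A1 (x = 3). Shared: x=3 y=0. PCs: A@1 B@2
Step 4: thread A executes A2 (x = x * -1). Shared: x=-3 y=0. PCs: A@2 B@2
Step 5: thread A executes A3 (y = y + 4). Shared: x=-3 y=4. PCs: A@3 B@2
Step 6: thread B executes B3 (x = x + 2). Shared: x=-1 y=4. PCs: A@3 B@3
Step 7: thread B executes B4 (x = x - 1). Shared: x=-2 y=4. PCs: A@3 B@4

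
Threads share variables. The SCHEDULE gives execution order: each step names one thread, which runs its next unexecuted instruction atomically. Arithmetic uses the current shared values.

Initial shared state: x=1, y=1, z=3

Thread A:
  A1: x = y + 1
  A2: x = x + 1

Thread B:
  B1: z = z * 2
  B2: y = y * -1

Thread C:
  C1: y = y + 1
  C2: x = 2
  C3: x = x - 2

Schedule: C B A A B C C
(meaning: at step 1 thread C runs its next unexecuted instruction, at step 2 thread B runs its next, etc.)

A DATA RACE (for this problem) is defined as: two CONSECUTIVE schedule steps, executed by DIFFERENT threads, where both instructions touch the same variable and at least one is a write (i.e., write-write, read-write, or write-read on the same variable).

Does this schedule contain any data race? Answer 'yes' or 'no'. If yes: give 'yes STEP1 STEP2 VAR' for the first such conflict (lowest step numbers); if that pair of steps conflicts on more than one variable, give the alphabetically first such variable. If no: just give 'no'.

Answer: no

Derivation:
Steps 1,2: C(r=y,w=y) vs B(r=z,w=z). No conflict.
Steps 2,3: B(r=z,w=z) vs A(r=y,w=x). No conflict.
Steps 3,4: same thread (A). No race.
Steps 4,5: A(r=x,w=x) vs B(r=y,w=y). No conflict.
Steps 5,6: B(r=y,w=y) vs C(r=-,w=x). No conflict.
Steps 6,7: same thread (C). No race.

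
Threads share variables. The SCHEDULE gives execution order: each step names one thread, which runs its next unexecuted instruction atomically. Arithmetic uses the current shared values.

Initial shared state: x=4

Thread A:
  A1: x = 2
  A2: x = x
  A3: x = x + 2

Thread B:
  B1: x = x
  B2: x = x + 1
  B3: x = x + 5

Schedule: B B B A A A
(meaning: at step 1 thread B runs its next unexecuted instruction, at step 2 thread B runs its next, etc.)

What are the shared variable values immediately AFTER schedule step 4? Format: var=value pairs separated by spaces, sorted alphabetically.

Step 1: thread B executes B1 (x = x). Shared: x=4. PCs: A@0 B@1
Step 2: thread B executes B2 (x = x + 1). Shared: x=5. PCs: A@0 B@2
Step 3: thread B executes B3 (x = x + 5). Shared: x=10. PCs: A@0 B@3
Step 4: thread A executes A1 (x = 2). Shared: x=2. PCs: A@1 B@3

Answer: x=2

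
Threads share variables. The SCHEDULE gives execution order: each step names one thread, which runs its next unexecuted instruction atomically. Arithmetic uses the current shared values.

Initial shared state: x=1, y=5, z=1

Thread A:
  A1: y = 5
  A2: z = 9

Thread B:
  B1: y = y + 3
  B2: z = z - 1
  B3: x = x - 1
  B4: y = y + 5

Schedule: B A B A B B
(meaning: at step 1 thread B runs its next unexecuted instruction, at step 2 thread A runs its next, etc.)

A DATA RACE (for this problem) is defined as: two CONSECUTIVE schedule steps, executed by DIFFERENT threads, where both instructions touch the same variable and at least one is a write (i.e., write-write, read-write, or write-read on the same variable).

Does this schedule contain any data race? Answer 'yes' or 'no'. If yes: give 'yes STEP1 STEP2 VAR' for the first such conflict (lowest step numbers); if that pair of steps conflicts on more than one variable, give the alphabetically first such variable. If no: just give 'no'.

Steps 1,2: B(y = y + 3) vs A(y = 5). RACE on y (W-W).
Steps 2,3: A(r=-,w=y) vs B(r=z,w=z). No conflict.
Steps 3,4: B(z = z - 1) vs A(z = 9). RACE on z (W-W).
Steps 4,5: A(r=-,w=z) vs B(r=x,w=x). No conflict.
Steps 5,6: same thread (B). No race.
First conflict at steps 1,2.

Answer: yes 1 2 y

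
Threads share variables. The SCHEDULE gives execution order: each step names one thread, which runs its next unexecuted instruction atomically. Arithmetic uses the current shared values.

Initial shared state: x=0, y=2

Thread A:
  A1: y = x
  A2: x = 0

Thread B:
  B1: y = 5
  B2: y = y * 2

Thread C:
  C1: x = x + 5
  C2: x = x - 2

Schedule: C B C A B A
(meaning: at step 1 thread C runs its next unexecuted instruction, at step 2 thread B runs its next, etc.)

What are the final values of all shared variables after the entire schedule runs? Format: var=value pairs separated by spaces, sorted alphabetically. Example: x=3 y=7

Answer: x=0 y=6

Derivation:
Step 1: thread C executes C1 (x = x + 5). Shared: x=5 y=2. PCs: A@0 B@0 C@1
Step 2: thread B executes B1 (y = 5). Shared: x=5 y=5. PCs: A@0 B@1 C@1
Step 3: thread C executes C2 (x = x - 2). Shared: x=3 y=5. PCs: A@0 B@1 C@2
Step 4: thread A executes A1 (y = x). Shared: x=3 y=3. PCs: A@1 B@1 C@2
Step 5: thread B executes B2 (y = y * 2). Shared: x=3 y=6. PCs: A@1 B@2 C@2
Step 6: thread A executes A2 (x = 0). Shared: x=0 y=6. PCs: A@2 B@2 C@2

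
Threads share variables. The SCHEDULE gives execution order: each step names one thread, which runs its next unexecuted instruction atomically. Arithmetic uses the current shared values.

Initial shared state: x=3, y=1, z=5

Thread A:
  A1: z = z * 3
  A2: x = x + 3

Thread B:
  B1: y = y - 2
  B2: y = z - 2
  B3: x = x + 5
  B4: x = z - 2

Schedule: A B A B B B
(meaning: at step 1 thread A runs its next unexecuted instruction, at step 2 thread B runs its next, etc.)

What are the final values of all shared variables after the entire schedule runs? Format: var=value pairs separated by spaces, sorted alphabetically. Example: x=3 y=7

Answer: x=13 y=13 z=15

Derivation:
Step 1: thread A executes A1 (z = z * 3). Shared: x=3 y=1 z=15. PCs: A@1 B@0
Step 2: thread B executes B1 (y = y - 2). Shared: x=3 y=-1 z=15. PCs: A@1 B@1
Step 3: thread A executes A2 (x = x + 3). Shared: x=6 y=-1 z=15. PCs: A@2 B@1
Step 4: thread B executes B2 (y = z - 2). Shared: x=6 y=13 z=15. PCs: A@2 B@2
Step 5: thread B executes B3 (x = x + 5). Shared: x=11 y=13 z=15. PCs: A@2 B@3
Step 6: thread B executes B4 (x = z - 2). Shared: x=13 y=13 z=15. PCs: A@2 B@4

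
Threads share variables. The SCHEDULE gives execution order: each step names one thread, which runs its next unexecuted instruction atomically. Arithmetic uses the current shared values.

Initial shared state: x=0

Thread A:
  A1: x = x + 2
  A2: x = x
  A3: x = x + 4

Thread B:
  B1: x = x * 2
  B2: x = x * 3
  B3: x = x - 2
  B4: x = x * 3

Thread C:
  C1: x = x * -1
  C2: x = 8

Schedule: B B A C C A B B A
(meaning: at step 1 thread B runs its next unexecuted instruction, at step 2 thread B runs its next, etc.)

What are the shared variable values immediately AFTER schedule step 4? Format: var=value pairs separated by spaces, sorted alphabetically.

Step 1: thread B executes B1 (x = x * 2). Shared: x=0. PCs: A@0 B@1 C@0
Step 2: thread B executes B2 (x = x * 3). Shared: x=0. PCs: A@0 B@2 C@0
Step 3: thread A executes A1 (x = x + 2). Shared: x=2. PCs: A@1 B@2 C@0
Step 4: thread C executes C1 (x = x * -1). Shared: x=-2. PCs: A@1 B@2 C@1

Answer: x=-2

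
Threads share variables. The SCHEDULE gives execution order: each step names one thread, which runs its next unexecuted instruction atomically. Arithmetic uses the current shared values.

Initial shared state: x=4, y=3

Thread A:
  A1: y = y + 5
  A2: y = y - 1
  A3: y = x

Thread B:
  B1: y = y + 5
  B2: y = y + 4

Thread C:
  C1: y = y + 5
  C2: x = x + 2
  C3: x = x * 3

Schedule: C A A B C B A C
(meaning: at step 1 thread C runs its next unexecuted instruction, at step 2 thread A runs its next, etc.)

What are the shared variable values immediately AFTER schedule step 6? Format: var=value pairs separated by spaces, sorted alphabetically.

Answer: x=6 y=21

Derivation:
Step 1: thread C executes C1 (y = y + 5). Shared: x=4 y=8. PCs: A@0 B@0 C@1
Step 2: thread A executes A1 (y = y + 5). Shared: x=4 y=13. PCs: A@1 B@0 C@1
Step 3: thread A executes A2 (y = y - 1). Shared: x=4 y=12. PCs: A@2 B@0 C@1
Step 4: thread B executes B1 (y = y + 5). Shared: x=4 y=17. PCs: A@2 B@1 C@1
Step 5: thread C executes C2 (x = x + 2). Shared: x=6 y=17. PCs: A@2 B@1 C@2
Step 6: thread B executes B2 (y = y + 4). Shared: x=6 y=21. PCs: A@2 B@2 C@2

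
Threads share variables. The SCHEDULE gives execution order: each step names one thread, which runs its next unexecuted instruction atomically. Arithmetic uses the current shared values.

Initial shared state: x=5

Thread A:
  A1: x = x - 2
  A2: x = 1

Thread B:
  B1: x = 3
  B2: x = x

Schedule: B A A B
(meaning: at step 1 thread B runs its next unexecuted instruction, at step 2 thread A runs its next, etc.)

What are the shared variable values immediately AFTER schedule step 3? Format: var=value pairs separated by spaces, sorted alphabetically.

Step 1: thread B executes B1 (x = 3). Shared: x=3. PCs: A@0 B@1
Step 2: thread A executes A1 (x = x - 2). Shared: x=1. PCs: A@1 B@1
Step 3: thread A executes A2 (x = 1). Shared: x=1. PCs: A@2 B@1

Answer: x=1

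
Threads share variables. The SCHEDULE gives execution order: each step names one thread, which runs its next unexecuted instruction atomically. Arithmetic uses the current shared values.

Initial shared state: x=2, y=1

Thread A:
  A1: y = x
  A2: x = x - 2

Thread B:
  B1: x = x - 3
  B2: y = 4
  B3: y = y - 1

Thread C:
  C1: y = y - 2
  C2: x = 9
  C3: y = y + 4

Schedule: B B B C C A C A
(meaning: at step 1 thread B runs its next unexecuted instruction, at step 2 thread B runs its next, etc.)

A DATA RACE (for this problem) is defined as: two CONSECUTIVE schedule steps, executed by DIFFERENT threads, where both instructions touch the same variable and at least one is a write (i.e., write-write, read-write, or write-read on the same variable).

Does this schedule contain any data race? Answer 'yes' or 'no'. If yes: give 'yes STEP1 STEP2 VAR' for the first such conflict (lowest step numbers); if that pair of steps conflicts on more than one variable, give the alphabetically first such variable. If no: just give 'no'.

Answer: yes 3 4 y

Derivation:
Steps 1,2: same thread (B). No race.
Steps 2,3: same thread (B). No race.
Steps 3,4: B(y = y - 1) vs C(y = y - 2). RACE on y (W-W).
Steps 4,5: same thread (C). No race.
Steps 5,6: C(x = 9) vs A(y = x). RACE on x (W-R).
Steps 6,7: A(y = x) vs C(y = y + 4). RACE on y (W-W).
Steps 7,8: C(r=y,w=y) vs A(r=x,w=x). No conflict.
First conflict at steps 3,4.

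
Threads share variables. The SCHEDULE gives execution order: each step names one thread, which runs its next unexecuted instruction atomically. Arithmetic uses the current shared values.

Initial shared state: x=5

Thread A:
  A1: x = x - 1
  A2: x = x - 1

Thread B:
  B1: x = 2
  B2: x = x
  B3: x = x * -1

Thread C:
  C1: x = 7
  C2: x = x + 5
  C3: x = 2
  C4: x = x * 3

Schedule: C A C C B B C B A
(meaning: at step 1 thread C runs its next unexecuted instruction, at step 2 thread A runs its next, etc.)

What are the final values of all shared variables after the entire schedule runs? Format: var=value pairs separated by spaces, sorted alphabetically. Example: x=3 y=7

Answer: x=-7

Derivation:
Step 1: thread C executes C1 (x = 7). Shared: x=7. PCs: A@0 B@0 C@1
Step 2: thread A executes A1 (x = x - 1). Shared: x=6. PCs: A@1 B@0 C@1
Step 3: thread C executes C2 (x = x + 5). Shared: x=11. PCs: A@1 B@0 C@2
Step 4: thread C executes C3 (x = 2). Shared: x=2. PCs: A@1 B@0 C@3
Step 5: thread B executes B1 (x = 2). Shared: x=2. PCs: A@1 B@1 C@3
Step 6: thread B executes B2 (x = x). Shared: x=2. PCs: A@1 B@2 C@3
Step 7: thread C executes C4 (x = x * 3). Shared: x=6. PCs: A@1 B@2 C@4
Step 8: thread B executes B3 (x = x * -1). Shared: x=-6. PCs: A@1 B@3 C@4
Step 9: thread A executes A2 (x = x - 1). Shared: x=-7. PCs: A@2 B@3 C@4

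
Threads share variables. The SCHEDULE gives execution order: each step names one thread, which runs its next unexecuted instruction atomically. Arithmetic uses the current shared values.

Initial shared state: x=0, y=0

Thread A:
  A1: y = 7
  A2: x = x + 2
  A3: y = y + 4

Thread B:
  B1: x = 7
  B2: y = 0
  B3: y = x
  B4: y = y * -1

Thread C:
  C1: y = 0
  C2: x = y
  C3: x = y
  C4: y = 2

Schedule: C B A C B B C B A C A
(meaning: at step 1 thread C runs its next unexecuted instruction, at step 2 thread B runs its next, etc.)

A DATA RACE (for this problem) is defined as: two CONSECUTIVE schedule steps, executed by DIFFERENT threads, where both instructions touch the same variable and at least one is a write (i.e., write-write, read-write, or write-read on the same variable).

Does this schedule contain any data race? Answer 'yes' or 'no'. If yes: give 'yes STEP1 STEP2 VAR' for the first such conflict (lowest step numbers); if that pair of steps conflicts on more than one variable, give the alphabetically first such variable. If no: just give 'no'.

Answer: yes 3 4 y

Derivation:
Steps 1,2: C(r=-,w=y) vs B(r=-,w=x). No conflict.
Steps 2,3: B(r=-,w=x) vs A(r=-,w=y). No conflict.
Steps 3,4: A(y = 7) vs C(x = y). RACE on y (W-R).
Steps 4,5: C(x = y) vs B(y = 0). RACE on y (R-W).
Steps 5,6: same thread (B). No race.
Steps 6,7: B(y = x) vs C(x = y). RACE on x (R-W), y (W-R). Multiple vars; alphabetically first is x.
Steps 7,8: C(x = y) vs B(y = y * -1). RACE on y (R-W).
Steps 8,9: B(r=y,w=y) vs A(r=x,w=x). No conflict.
Steps 9,10: A(r=x,w=x) vs C(r=-,w=y). No conflict.
Steps 10,11: C(y = 2) vs A(y = y + 4). RACE on y (W-W).
First conflict at steps 3,4.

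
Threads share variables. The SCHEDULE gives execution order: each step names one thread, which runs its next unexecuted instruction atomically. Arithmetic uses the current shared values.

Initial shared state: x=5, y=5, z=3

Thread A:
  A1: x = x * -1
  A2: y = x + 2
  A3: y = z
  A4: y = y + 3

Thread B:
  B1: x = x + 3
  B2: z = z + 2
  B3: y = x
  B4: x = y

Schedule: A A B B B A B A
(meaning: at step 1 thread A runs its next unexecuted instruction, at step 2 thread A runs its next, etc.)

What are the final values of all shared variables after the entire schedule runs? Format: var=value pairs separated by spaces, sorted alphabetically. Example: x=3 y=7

Answer: x=5 y=8 z=5

Derivation:
Step 1: thread A executes A1 (x = x * -1). Shared: x=-5 y=5 z=3. PCs: A@1 B@0
Step 2: thread A executes A2 (y = x + 2). Shared: x=-5 y=-3 z=3. PCs: A@2 B@0
Step 3: thread B executes B1 (x = x + 3). Shared: x=-2 y=-3 z=3. PCs: A@2 B@1
Step 4: thread B executes B2 (z = z + 2). Shared: x=-2 y=-3 z=5. PCs: A@2 B@2
Step 5: thread B executes B3 (y = x). Shared: x=-2 y=-2 z=5. PCs: A@2 B@3
Step 6: thread A executes A3 (y = z). Shared: x=-2 y=5 z=5. PCs: A@3 B@3
Step 7: thread B executes B4 (x = y). Shared: x=5 y=5 z=5. PCs: A@3 B@4
Step 8: thread A executes A4 (y = y + 3). Shared: x=5 y=8 z=5. PCs: A@4 B@4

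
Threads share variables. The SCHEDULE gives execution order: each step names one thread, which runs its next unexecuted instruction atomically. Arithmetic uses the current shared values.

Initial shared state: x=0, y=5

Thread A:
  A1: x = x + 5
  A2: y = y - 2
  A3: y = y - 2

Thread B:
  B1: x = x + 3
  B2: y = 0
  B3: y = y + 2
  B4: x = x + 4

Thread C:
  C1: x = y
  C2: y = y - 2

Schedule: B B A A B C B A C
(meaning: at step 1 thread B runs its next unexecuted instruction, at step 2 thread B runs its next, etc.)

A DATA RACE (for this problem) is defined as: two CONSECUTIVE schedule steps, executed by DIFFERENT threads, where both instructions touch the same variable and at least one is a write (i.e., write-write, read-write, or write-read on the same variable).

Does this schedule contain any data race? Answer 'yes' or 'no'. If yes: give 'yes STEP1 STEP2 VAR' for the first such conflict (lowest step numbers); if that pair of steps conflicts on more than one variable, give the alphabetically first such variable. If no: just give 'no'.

Steps 1,2: same thread (B). No race.
Steps 2,3: B(r=-,w=y) vs A(r=x,w=x). No conflict.
Steps 3,4: same thread (A). No race.
Steps 4,5: A(y = y - 2) vs B(y = y + 2). RACE on y (W-W).
Steps 5,6: B(y = y + 2) vs C(x = y). RACE on y (W-R).
Steps 6,7: C(x = y) vs B(x = x + 4). RACE on x (W-W).
Steps 7,8: B(r=x,w=x) vs A(r=y,w=y). No conflict.
Steps 8,9: A(y = y - 2) vs C(y = y - 2). RACE on y (W-W).
First conflict at steps 4,5.

Answer: yes 4 5 y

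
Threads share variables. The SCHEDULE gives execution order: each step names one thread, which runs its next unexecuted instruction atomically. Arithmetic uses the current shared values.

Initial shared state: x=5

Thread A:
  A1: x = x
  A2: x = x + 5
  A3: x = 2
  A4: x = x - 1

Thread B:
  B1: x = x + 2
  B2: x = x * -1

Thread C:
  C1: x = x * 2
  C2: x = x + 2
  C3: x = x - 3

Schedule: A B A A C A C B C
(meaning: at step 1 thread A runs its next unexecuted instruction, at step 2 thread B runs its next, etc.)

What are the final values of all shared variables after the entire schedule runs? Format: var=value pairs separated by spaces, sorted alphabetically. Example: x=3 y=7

Step 1: thread A executes A1 (x = x). Shared: x=5. PCs: A@1 B@0 C@0
Step 2: thread B executes B1 (x = x + 2). Shared: x=7. PCs: A@1 B@1 C@0
Step 3: thread A executes A2 (x = x + 5). Shared: x=12. PCs: A@2 B@1 C@0
Step 4: thread A executes A3 (x = 2). Shared: x=2. PCs: A@3 B@1 C@0
Step 5: thread C executes C1 (x = x * 2). Shared: x=4. PCs: A@3 B@1 C@1
Step 6: thread A executes A4 (x = x - 1). Shared: x=3. PCs: A@4 B@1 C@1
Step 7: thread C executes C2 (x = x + 2). Shared: x=5. PCs: A@4 B@1 C@2
Step 8: thread B executes B2 (x = x * -1). Shared: x=-5. PCs: A@4 B@2 C@2
Step 9: thread C executes C3 (x = x - 3). Shared: x=-8. PCs: A@4 B@2 C@3

Answer: x=-8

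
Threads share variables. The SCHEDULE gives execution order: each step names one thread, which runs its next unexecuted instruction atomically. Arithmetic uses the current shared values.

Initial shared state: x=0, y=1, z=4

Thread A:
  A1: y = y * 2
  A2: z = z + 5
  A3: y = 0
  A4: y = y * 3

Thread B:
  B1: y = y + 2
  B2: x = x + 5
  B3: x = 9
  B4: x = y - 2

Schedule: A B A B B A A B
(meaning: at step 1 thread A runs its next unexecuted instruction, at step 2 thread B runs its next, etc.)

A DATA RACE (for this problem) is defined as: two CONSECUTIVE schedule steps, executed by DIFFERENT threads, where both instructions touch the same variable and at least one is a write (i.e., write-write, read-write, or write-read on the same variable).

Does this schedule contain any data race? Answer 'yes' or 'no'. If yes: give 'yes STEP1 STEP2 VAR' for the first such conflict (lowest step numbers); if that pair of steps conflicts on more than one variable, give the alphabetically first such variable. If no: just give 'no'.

Steps 1,2: A(y = y * 2) vs B(y = y + 2). RACE on y (W-W).
Steps 2,3: B(r=y,w=y) vs A(r=z,w=z). No conflict.
Steps 3,4: A(r=z,w=z) vs B(r=x,w=x). No conflict.
Steps 4,5: same thread (B). No race.
Steps 5,6: B(r=-,w=x) vs A(r=-,w=y). No conflict.
Steps 6,7: same thread (A). No race.
Steps 7,8: A(y = y * 3) vs B(x = y - 2). RACE on y (W-R).
First conflict at steps 1,2.

Answer: yes 1 2 y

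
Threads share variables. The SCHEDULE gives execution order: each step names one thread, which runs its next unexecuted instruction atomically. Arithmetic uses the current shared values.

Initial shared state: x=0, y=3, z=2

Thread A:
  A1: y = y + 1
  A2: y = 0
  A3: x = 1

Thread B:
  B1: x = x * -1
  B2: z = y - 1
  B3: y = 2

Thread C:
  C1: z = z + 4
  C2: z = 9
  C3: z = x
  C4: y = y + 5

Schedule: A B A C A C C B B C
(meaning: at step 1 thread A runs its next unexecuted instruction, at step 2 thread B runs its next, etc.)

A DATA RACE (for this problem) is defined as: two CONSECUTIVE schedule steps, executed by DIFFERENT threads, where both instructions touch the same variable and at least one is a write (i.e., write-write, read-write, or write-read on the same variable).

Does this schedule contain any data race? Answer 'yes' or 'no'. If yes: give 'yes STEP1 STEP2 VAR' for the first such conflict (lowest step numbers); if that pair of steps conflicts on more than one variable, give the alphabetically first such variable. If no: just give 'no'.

Answer: yes 7 8 z

Derivation:
Steps 1,2: A(r=y,w=y) vs B(r=x,w=x). No conflict.
Steps 2,3: B(r=x,w=x) vs A(r=-,w=y). No conflict.
Steps 3,4: A(r=-,w=y) vs C(r=z,w=z). No conflict.
Steps 4,5: C(r=z,w=z) vs A(r=-,w=x). No conflict.
Steps 5,6: A(r=-,w=x) vs C(r=-,w=z). No conflict.
Steps 6,7: same thread (C). No race.
Steps 7,8: C(z = x) vs B(z = y - 1). RACE on z (W-W).
Steps 8,9: same thread (B). No race.
Steps 9,10: B(y = 2) vs C(y = y + 5). RACE on y (W-W).
First conflict at steps 7,8.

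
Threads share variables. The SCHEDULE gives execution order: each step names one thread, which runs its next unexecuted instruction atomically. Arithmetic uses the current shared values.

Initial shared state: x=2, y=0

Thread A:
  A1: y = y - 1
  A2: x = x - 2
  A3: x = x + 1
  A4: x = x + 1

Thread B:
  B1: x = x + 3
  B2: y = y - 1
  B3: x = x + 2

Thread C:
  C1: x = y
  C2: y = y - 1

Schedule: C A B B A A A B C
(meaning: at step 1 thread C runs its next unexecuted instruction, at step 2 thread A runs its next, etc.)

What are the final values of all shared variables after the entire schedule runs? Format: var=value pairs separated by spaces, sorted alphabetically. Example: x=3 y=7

Answer: x=5 y=-3

Derivation:
Step 1: thread C executes C1 (x = y). Shared: x=0 y=0. PCs: A@0 B@0 C@1
Step 2: thread A executes A1 (y = y - 1). Shared: x=0 y=-1. PCs: A@1 B@0 C@1
Step 3: thread B executes B1 (x = x + 3). Shared: x=3 y=-1. PCs: A@1 B@1 C@1
Step 4: thread B executes B2 (y = y - 1). Shared: x=3 y=-2. PCs: A@1 B@2 C@1
Step 5: thread A executes A2 (x = x - 2). Shared: x=1 y=-2. PCs: A@2 B@2 C@1
Step 6: thread A executes A3 (x = x + 1). Shared: x=2 y=-2. PCs: A@3 B@2 C@1
Step 7: thread A executes A4 (x = x + 1). Shared: x=3 y=-2. PCs: A@4 B@2 C@1
Step 8: thread B executes B3 (x = x + 2). Shared: x=5 y=-2. PCs: A@4 B@3 C@1
Step 9: thread C executes C2 (y = y - 1). Shared: x=5 y=-3. PCs: A@4 B@3 C@2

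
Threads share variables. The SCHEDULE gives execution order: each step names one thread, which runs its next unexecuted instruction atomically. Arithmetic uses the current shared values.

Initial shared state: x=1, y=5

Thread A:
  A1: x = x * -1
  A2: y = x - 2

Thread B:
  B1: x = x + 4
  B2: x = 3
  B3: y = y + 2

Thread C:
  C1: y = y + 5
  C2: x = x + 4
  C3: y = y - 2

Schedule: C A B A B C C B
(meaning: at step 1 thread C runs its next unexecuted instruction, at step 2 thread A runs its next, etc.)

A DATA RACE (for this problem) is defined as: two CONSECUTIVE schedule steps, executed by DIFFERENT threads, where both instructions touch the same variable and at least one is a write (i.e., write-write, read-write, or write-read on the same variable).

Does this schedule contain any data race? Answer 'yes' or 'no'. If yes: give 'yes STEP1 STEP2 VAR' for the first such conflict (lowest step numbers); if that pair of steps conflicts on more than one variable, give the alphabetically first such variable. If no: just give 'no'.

Steps 1,2: C(r=y,w=y) vs A(r=x,w=x). No conflict.
Steps 2,3: A(x = x * -1) vs B(x = x + 4). RACE on x (W-W).
Steps 3,4: B(x = x + 4) vs A(y = x - 2). RACE on x (W-R).
Steps 4,5: A(y = x - 2) vs B(x = 3). RACE on x (R-W).
Steps 5,6: B(x = 3) vs C(x = x + 4). RACE on x (W-W).
Steps 6,7: same thread (C). No race.
Steps 7,8: C(y = y - 2) vs B(y = y + 2). RACE on y (W-W).
First conflict at steps 2,3.

Answer: yes 2 3 x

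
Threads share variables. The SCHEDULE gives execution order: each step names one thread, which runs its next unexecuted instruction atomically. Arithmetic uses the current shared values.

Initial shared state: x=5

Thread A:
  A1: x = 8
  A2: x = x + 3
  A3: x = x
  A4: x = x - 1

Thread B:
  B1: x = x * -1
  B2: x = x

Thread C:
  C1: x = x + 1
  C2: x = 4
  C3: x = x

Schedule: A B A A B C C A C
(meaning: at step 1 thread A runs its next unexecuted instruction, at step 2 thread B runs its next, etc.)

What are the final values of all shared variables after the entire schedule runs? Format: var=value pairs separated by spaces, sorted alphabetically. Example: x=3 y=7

Step 1: thread A executes A1 (x = 8). Shared: x=8. PCs: A@1 B@0 C@0
Step 2: thread B executes B1 (x = x * -1). Shared: x=-8. PCs: A@1 B@1 C@0
Step 3: thread A executes A2 (x = x + 3). Shared: x=-5. PCs: A@2 B@1 C@0
Step 4: thread A executes A3 (x = x). Shared: x=-5. PCs: A@3 B@1 C@0
Step 5: thread B executes B2 (x = x). Shared: x=-5. PCs: A@3 B@2 C@0
Step 6: thread C executes C1 (x = x + 1). Shared: x=-4. PCs: A@3 B@2 C@1
Step 7: thread C executes C2 (x = 4). Shared: x=4. PCs: A@3 B@2 C@2
Step 8: thread A executes A4 (x = x - 1). Shared: x=3. PCs: A@4 B@2 C@2
Step 9: thread C executes C3 (x = x). Shared: x=3. PCs: A@4 B@2 C@3

Answer: x=3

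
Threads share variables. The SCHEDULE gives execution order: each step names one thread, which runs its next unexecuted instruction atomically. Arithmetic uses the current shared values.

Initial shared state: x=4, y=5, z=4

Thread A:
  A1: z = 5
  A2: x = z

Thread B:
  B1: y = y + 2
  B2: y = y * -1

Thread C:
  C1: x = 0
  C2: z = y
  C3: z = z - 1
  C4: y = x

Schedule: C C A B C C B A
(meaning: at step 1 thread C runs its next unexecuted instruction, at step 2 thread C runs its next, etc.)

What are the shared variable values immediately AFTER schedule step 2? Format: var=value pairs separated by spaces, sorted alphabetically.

Step 1: thread C executes C1 (x = 0). Shared: x=0 y=5 z=4. PCs: A@0 B@0 C@1
Step 2: thread C executes C2 (z = y). Shared: x=0 y=5 z=5. PCs: A@0 B@0 C@2

Answer: x=0 y=5 z=5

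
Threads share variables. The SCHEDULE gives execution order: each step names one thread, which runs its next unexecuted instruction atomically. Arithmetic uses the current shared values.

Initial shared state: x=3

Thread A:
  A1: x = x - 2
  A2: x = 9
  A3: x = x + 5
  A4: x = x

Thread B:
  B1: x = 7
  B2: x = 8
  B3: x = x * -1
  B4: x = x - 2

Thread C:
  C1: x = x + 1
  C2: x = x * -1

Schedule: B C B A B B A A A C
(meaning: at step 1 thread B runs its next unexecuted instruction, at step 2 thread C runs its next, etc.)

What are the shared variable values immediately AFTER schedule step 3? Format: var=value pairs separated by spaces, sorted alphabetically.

Step 1: thread B executes B1 (x = 7). Shared: x=7. PCs: A@0 B@1 C@0
Step 2: thread C executes C1 (x = x + 1). Shared: x=8. PCs: A@0 B@1 C@1
Step 3: thread B executes B2 (x = 8). Shared: x=8. PCs: A@0 B@2 C@1

Answer: x=8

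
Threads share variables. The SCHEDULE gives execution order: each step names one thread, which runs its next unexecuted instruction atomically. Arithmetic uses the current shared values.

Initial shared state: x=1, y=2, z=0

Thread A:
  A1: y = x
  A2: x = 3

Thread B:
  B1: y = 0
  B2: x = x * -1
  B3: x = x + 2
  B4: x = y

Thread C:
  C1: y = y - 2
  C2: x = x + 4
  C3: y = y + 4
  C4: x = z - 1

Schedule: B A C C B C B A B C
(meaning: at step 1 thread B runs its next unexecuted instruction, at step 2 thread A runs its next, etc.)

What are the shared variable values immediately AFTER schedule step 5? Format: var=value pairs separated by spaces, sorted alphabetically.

Step 1: thread B executes B1 (y = 0). Shared: x=1 y=0 z=0. PCs: A@0 B@1 C@0
Step 2: thread A executes A1 (y = x). Shared: x=1 y=1 z=0. PCs: A@1 B@1 C@0
Step 3: thread C executes C1 (y = y - 2). Shared: x=1 y=-1 z=0. PCs: A@1 B@1 C@1
Step 4: thread C executes C2 (x = x + 4). Shared: x=5 y=-1 z=0. PCs: A@1 B@1 C@2
Step 5: thread B executes B2 (x = x * -1). Shared: x=-5 y=-1 z=0. PCs: A@1 B@2 C@2

Answer: x=-5 y=-1 z=0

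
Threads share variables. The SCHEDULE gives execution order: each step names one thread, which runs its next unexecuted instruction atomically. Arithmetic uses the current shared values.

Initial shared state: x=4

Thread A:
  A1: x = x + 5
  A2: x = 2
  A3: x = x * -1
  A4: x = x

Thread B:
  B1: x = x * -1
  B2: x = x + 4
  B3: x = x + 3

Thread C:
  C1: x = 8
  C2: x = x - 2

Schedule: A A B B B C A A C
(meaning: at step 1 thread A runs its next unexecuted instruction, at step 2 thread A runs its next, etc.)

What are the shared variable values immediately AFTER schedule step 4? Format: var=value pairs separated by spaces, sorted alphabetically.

Answer: x=2

Derivation:
Step 1: thread A executes A1 (x = x + 5). Shared: x=9. PCs: A@1 B@0 C@0
Step 2: thread A executes A2 (x = 2). Shared: x=2. PCs: A@2 B@0 C@0
Step 3: thread B executes B1 (x = x * -1). Shared: x=-2. PCs: A@2 B@1 C@0
Step 4: thread B executes B2 (x = x + 4). Shared: x=2. PCs: A@2 B@2 C@0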